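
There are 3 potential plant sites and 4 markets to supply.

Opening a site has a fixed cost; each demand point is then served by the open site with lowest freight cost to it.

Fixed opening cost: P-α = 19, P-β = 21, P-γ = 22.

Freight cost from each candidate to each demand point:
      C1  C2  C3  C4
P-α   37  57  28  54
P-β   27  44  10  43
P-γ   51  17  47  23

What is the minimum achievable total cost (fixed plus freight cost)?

120

Open {P-β, P-γ}: assign each demand point to its cheapest open site.
  C1→P-β 27, C2→P-γ 17, C3→P-β 10, C4→P-γ 23
  freight cost 77, fixed 43 → total 120.
Compare {P-α, P-β, P-γ}: freight cost 77 + fixed 62 = 139.
Compare {P-β}: freight cost 124 + fixed 21 = 145.
Compare {P-α, P-γ}: freight cost 105 + fixed 41 = 146.
All other subsets cost ≥ 139. Minimum total cost: 120.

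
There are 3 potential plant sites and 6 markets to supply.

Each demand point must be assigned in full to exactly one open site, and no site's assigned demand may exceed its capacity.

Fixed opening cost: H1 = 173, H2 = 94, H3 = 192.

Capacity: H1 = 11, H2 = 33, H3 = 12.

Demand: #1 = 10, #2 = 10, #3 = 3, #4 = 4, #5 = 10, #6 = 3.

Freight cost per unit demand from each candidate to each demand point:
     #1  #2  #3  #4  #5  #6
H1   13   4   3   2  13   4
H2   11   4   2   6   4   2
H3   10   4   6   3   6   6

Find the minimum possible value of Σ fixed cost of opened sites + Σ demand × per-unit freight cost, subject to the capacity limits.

480

Open {H1, H2}; cheapest assignment that respects the capacities:
  H1 (cap 11, load 7): #3, #4 — cost 3×3 + 4×2 = 17
  H2 (cap 33, load 33): #1, #2, #5, #6 — cost 10×11 + 10×4 + 10×4 + 3×2 = 196
  Shipping 213, fixed 267 → total 480.
  Any other capacity-feasible assignment to {H1, H2} ships for at least 213.
Compare {H2, H3}: its best feasible assignment gives total 502.
Compare {H1, H2, H3}: its best feasible assignment gives total 659.
Every other set of open sites that can feasibly serve all demand totals ≥ 502 even under its best assignment. Minimum: 480.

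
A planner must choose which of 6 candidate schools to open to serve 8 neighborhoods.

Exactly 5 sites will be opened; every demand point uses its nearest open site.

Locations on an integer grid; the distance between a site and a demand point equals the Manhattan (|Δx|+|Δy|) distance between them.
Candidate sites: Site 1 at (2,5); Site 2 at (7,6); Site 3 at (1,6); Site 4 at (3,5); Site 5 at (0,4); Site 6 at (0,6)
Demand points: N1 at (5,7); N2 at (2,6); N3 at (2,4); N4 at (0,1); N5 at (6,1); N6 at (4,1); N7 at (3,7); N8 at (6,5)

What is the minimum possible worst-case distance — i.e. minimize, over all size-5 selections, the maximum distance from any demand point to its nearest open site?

6

Open {Site 1, Site 2, Site 3, Site 4, Site 5}.
  Farthest demand point is N5 at distance 6 (to Site 2); all others are ≤ 6.
With {Site 1, Site 2, Site 3, Site 4, Site 6} the worst case is 6.
With {Site 1, Site 2, Site 3, Site 5, Site 6} the worst case is 6.
No size-5 selection achieves below 6.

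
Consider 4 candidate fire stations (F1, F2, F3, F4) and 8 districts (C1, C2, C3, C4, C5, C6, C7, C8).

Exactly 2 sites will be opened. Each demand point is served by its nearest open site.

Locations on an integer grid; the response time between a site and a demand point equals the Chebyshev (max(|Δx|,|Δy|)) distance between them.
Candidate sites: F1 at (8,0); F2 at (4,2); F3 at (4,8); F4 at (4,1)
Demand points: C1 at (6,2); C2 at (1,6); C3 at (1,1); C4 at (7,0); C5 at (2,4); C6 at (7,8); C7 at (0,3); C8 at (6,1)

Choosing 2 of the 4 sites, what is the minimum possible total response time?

22

Open {F2, F3}.
  C1→F2 2, C2→F3 3, C3→F2 3, C4→F2 3, C5→F2 2, C6→F3 3, C7→F2 4, C8→F2 2  ⇒ total 22.
Compare {F3, F4}: total 23.
Compare {F1, F2}: total 24.
No size-2 selection does better; minimum is 22.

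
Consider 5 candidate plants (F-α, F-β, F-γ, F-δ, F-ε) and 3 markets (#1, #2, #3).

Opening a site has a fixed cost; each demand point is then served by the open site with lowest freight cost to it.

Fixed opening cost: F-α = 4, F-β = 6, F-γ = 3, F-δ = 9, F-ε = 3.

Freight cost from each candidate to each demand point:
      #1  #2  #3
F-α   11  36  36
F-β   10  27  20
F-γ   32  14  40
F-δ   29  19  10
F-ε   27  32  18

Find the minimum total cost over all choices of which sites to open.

51

Open {F-α, F-γ, F-δ}: assign each demand point to its cheapest open site.
  #1→F-α 11, #2→F-γ 14, #3→F-δ 10
  freight cost 35, fixed 16 → total 51.
Compare {F-β, F-γ, F-δ}: freight cost 34 + fixed 18 = 52.
Compare {F-α, F-δ}: freight cost 40 + fixed 13 = 53.
Compare {F-β, F-γ}: freight cost 44 + fixed 9 = 53.
All other subsets cost ≥ 52. Minimum total cost: 51.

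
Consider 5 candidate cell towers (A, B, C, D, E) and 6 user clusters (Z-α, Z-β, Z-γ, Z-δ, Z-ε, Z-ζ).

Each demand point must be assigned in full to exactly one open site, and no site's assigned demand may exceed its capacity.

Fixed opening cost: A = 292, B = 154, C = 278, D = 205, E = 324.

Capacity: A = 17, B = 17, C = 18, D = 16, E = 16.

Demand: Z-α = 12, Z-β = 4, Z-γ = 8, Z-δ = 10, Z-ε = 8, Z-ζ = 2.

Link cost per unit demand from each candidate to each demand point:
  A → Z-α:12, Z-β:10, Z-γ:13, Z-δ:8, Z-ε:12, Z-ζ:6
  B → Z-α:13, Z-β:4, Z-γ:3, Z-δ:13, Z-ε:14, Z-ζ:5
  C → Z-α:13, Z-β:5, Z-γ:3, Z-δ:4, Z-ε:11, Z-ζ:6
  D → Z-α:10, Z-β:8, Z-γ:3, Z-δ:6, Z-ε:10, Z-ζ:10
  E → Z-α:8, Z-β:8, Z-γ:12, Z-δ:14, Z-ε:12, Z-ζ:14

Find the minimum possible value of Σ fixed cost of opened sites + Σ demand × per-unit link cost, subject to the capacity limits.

935

Open {B, C, D}; cheapest assignment that respects the capacities:
  B (cap 17, load 14): Z-β, Z-γ, Z-ζ — cost 4×4 + 8×3 + 2×5 = 50
  C (cap 18, load 18): Z-δ, Z-ε — cost 10×4 + 8×11 = 128
  D (cap 16, load 12): Z-α — cost 12×10 = 120
  Shipping 298, fixed 637 → total 935.
  Any other capacity-feasible assignment to {B, C, D} ships for at least 298.
Compare {A, B, D}: its best feasible assignment gives total 1019.
Compare {B, D, E}: its best feasible assignment gives total 1027.
Every other set of open sites that can feasibly serve all demand totals ≥ 1019 even under its best assignment. Minimum: 935.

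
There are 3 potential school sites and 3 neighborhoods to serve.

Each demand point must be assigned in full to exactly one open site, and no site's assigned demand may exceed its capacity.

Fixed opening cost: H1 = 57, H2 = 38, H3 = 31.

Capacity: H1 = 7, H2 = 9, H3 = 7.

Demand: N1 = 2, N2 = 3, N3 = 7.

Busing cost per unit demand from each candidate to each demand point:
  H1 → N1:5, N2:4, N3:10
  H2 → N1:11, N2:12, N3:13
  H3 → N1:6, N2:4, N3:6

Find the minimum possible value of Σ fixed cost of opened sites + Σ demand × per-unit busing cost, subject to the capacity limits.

Open {H1, H3}; cheapest assignment that respects the capacities:
  H1 (cap 7, load 5): N1, N2 — cost 2×5 + 3×4 = 22
  H3 (cap 7, load 7): N3 — cost 7×6 = 42
  Shipping 64, fixed 88 → total 152.
  Any other capacity-feasible assignment to {H1, H3} ships for at least 64.
Compare {H2, H3}: its best feasible assignment gives total 169.
Compare {H1, H2, H3}: its best feasible assignment gives total 190.
Every other set of open sites that can feasibly serve all demand totals ≥ 169 even under its best assignment. Minimum: 152.

152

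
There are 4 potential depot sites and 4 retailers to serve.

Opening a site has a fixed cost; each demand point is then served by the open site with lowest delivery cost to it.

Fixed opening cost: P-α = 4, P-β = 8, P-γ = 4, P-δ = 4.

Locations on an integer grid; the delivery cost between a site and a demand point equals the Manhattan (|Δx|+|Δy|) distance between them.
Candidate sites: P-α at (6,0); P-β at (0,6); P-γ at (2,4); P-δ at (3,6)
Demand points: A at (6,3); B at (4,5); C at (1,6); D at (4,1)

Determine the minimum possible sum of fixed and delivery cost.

18

Open {P-α, P-δ}: assign each demand point to its cheapest open site.
  A→P-α 3, B→P-δ 2, C→P-δ 2, D→P-α 3
  delivery cost 10, fixed 8 → total 18.
Compare {P-γ}: delivery cost 16 + fixed 4 = 20.
Compare {P-δ}: delivery cost 16 + fixed 4 = 20.
Compare {P-α, P-γ}: delivery cost 12 + fixed 8 = 20.
All other subsets cost ≥ 20. Minimum total cost: 18.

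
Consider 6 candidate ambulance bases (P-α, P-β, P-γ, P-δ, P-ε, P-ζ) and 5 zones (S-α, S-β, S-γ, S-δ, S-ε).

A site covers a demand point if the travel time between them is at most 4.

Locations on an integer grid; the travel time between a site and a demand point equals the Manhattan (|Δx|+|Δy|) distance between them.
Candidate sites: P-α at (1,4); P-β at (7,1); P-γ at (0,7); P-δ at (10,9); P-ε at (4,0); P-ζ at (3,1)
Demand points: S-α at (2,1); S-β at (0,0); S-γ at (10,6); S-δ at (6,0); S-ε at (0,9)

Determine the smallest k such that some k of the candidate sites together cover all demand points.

3

Coverage sets (demand points within 4 of each site):
  P-α: {S-α}
  P-β: {S-δ}
  P-γ: {S-ε}
  P-δ: {S-γ}
  P-ε: {S-α, S-β, S-δ}
  P-ζ: {S-α, S-β, S-δ}
No 2 sites suffice: every size-2 union leaves at least one demand point uncovered.
But {P-γ, P-δ, P-ε} covers everything, so the minimum is 3.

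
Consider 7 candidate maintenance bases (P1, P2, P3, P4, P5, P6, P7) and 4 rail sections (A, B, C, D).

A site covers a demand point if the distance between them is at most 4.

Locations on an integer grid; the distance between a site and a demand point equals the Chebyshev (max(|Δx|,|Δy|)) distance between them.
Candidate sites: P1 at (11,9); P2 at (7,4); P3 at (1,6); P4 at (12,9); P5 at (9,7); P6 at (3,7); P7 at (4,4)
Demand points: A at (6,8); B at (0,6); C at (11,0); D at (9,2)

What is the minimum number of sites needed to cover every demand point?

Coverage sets (demand points within 4 of each site):
  P1: {}
  P2: {A, C, D}
  P3: {B}
  P4: {}
  P5: {A}
  P6: {A, B}
  P7: {A, B}
No single site covers all 4 demand points.
But {P2, P3} covers everything, so the minimum is 2.

2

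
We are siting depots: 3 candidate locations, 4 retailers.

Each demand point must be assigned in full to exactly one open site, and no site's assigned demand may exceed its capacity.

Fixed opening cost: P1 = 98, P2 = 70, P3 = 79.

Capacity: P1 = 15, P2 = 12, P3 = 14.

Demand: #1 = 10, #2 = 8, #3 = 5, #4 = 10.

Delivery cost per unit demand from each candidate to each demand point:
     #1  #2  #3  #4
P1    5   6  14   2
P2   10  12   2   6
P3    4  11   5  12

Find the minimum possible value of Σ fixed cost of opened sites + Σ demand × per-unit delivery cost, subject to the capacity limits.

Open {P1, P2, P3}; cheapest assignment that respects the capacities:
  P1 (cap 15, load 13): #2, #3 — cost 8×6 + 5×14 = 118
  P2 (cap 12, load 10): #4 — cost 10×6 = 60
  P3 (cap 14, load 10): #1 — cost 10×4 = 40
  Shipping 218, fixed 247 → total 465.
  Any other capacity-feasible assignment to {P1, P2, P3} ships for at least 218.
Total demand is 33 and no other set of sites has combined capacity ≥ 33, so {P1, P2, P3} is the only feasible choice of open sites. Minimum: 465.

465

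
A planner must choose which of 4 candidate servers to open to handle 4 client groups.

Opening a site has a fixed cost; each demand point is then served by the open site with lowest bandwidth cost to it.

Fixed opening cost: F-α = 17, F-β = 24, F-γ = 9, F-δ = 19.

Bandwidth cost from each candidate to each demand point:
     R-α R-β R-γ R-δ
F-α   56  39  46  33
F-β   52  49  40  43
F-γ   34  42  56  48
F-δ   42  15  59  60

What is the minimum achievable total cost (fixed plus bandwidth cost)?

172

Open {F-α, F-δ}: assign each demand point to its cheapest open site.
  R-α→F-δ 42, R-β→F-δ 15, R-γ→F-α 46, R-δ→F-α 33
  bandwidth cost 136, fixed 36 → total 172.
Compare {F-α, F-γ, F-δ}: bandwidth cost 128 + fixed 45 = 173.
Compare {F-α, F-γ}: bandwidth cost 152 + fixed 26 = 178.
Compare {F-γ, F-δ}: bandwidth cost 153 + fixed 28 = 181.
All other subsets cost ≥ 173. Minimum total cost: 172.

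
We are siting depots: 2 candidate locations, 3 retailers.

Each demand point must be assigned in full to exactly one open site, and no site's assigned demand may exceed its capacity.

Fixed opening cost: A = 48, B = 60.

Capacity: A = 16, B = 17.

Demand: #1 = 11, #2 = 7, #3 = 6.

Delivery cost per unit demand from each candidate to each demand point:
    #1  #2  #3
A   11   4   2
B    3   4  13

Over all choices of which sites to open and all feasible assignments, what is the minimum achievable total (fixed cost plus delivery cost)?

Open {A, B}; cheapest assignment that respects the capacities:
  A (cap 16, load 13): #2, #3 — cost 7×4 + 6×2 = 40
  B (cap 17, load 11): #1 — cost 11×3 = 33
  Shipping 73, fixed 108 → total 181.
  Any other capacity-feasible assignment to {A, B} ships for at least 73.
Total demand is 24 and no other set of sites has combined capacity ≥ 24, so {A, B} is the only feasible choice of open sites. Minimum: 181.

181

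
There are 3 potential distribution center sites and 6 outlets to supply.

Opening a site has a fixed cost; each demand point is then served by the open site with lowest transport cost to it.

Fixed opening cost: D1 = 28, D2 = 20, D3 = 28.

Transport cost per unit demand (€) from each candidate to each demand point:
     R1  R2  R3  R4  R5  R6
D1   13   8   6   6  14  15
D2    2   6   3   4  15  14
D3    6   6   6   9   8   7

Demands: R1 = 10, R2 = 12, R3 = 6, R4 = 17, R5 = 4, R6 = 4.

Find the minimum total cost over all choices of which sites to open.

286

Open {D2, D3}: assign each demand point to its cheapest open site.
  R1→D2 10×2=20, R2→D2 12×6=72, R3→D2 6×3=18, R4→D2 17×4=68, R5→D3 4×8=32, R6→D3 4×7=28
  transport cost 238, fixed 48 → total 286.
Compare {D2}: transport cost 294 + fixed 20 = 314.
Compare {D1, D2, D3}: transport cost 238 + fixed 76 = 314.
Compare {D1, D2}: transport cost 290 + fixed 48 = 338.
All other subsets cost ≥ 314. Minimum total cost: 286.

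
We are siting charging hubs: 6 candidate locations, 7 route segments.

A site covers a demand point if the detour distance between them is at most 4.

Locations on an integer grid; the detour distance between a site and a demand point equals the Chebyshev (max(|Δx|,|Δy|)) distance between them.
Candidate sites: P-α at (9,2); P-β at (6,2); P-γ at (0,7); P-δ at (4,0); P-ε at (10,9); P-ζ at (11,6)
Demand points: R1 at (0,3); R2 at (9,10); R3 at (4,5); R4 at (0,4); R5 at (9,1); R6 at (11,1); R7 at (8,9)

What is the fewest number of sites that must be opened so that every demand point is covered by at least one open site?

3

Coverage sets (demand points within 4 of each site):
  P-α: {R5, R6}
  P-β: {R3, R5}
  P-γ: {R1, R3, R4}
  P-δ: {R1, R4}
  P-ε: {R2, R7}
  P-ζ: {R2, R7}
No 2 sites suffice: every size-2 union leaves at least one demand point uncovered.
But {P-α, P-γ, P-ε} covers everything, so the minimum is 3.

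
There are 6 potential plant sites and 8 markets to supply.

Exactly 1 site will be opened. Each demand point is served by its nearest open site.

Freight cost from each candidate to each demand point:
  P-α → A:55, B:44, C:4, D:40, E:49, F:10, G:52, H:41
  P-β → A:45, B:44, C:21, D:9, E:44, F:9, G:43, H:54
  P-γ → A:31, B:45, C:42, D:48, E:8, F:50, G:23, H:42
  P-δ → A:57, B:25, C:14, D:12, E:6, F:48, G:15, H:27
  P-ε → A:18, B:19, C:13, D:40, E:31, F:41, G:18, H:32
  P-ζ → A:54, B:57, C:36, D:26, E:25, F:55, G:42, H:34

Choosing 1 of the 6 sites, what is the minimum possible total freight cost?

204

Open {P-δ}.
  A→P-δ 57, B→P-δ 25, C→P-δ 14, D→P-δ 12, E→P-δ 6, F→P-δ 48, G→P-δ 15, H→P-δ 27  ⇒ total 204.
Compare {P-ε}: total 212.
Compare {P-β}: total 269.
No size-1 selection does better; minimum is 204.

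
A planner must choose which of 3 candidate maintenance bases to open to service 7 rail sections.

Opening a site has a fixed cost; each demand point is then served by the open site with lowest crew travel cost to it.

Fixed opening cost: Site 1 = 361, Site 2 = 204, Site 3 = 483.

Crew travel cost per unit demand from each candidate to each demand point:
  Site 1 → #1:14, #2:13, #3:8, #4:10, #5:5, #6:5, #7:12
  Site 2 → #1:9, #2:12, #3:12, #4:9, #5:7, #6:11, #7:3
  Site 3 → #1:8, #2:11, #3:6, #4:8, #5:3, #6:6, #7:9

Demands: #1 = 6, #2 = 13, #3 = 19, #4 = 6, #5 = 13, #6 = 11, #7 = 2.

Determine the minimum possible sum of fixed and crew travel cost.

Open {Site 2}: assign each demand point to its cheapest open site.
  #1→Site 2 6×9=54, #2→Site 2 13×12=156, #3→Site 2 19×12=228, #4→Site 2 6×9=54, #5→Site 2 13×7=91, #6→Site 2 11×11=121, #7→Site 2 2×3=6
  crew travel cost 710, fixed 204 → total 914.
Compare {Site 3}: crew travel cost 476 + fixed 483 = 959.
Compare {Site 1}: crew travel cost 609 + fixed 361 = 970.
Compare {Site 1, Site 2}: crew travel cost 542 + fixed 565 = 1107.
All other subsets cost ≥ 959. Minimum total cost: 914.

914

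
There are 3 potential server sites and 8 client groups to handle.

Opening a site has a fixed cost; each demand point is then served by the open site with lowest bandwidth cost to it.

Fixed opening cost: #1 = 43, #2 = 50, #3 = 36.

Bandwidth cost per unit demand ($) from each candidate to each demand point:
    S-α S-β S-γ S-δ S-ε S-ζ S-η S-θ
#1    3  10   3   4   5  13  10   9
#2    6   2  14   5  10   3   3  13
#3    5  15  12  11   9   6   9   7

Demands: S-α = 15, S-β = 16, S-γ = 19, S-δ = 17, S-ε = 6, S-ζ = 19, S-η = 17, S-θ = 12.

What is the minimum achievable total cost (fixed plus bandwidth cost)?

541

Open {#1, #2}: assign each demand point to its cheapest open site.
  S-α→#1 15×3=45, S-β→#2 16×2=32, S-γ→#1 19×3=57, S-δ→#1 17×4=68, S-ε→#1 6×5=30, S-ζ→#2 19×3=57, S-η→#2 17×3=51, S-θ→#1 12×9=108
  bandwidth cost 448, fixed 93 → total 541.
Compare {#1, #2, #3}: bandwidth cost 424 + fixed 129 = 553.
Compare {#2, #3}: bandwidth cost 666 + fixed 86 = 752.
Compare {#1, #3}: bandwidth cost 711 + fixed 79 = 790.
All other subsets cost ≥ 553. Minimum total cost: 541.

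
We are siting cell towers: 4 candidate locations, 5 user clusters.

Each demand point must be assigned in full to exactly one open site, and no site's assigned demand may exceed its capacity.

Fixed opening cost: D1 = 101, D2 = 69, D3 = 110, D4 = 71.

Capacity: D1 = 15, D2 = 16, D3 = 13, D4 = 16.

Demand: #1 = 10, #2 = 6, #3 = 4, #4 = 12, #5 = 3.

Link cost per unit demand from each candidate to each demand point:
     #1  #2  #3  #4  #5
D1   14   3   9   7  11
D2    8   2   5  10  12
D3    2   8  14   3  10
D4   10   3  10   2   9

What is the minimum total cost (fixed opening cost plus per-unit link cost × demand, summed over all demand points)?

353

Open {D2, D3, D4}; cheapest assignment that respects the capacities:
  D2 (cap 16, load 10): #2, #3 — cost 6×2 + 4×5 = 32
  D3 (cap 13, load 10): #1 — cost 10×2 = 20
  D4 (cap 16, load 15): #4, #5 — cost 12×2 + 3×9 = 51
  Shipping 103, fixed 250 → total 353.
  Any other capacity-feasible assignment to {D2, D3, D4} ships for at least 103.
Compare {D1, D3, D4}: its best feasible assignment gives total 407.
Compare {D1, D2, D4}: its best feasible assignment gives total 410.
Every other set of open sites that can feasibly serve all demand totals ≥ 407 even under its best assignment. Minimum: 353.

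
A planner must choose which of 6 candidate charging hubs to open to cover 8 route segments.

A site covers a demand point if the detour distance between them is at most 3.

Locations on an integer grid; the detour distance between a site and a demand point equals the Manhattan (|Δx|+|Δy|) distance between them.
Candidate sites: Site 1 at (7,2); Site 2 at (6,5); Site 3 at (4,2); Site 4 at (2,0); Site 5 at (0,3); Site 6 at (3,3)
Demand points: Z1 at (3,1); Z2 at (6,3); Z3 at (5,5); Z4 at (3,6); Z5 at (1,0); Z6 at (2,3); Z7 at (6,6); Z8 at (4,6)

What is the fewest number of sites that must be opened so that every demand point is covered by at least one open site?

Coverage sets (demand points within 3 of each site):
  Site 1: {Z2}
  Site 2: {Z2, Z3, Z7, Z8}
  Site 3: {Z1, Z2, Z6}
  Site 4: {Z1, Z5, Z6}
  Site 5: {Z6}
  Site 6: {Z1, Z2, Z4, Z6}
No 2 sites suffice: every size-2 union leaves at least one demand point uncovered.
But {Site 2, Site 4, Site 6} covers everything, so the minimum is 3.

3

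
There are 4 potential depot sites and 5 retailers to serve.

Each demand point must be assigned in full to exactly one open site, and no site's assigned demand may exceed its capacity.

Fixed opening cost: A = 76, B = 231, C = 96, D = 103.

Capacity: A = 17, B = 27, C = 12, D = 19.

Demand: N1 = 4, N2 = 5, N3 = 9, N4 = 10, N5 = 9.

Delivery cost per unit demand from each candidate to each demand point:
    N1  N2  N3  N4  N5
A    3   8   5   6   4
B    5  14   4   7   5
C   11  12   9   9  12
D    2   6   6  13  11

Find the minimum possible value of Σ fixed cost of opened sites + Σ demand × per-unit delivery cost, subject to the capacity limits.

Open {A, C, D}; cheapest assignment that respects the capacities:
  A (cap 17, load 9): N5 — cost 9×4 = 36
  C (cap 12, load 10): N4 — cost 10×9 = 90
  D (cap 19, load 18): N1, N2, N3 — cost 4×2 + 5×6 + 9×6 = 92
  Shipping 218, fixed 275 → total 493.
  Any other capacity-feasible assignment to {A, C, D} ships for at least 218.
Compare {A, B}: its best feasible assignment gives total 508.
Compare {B, D}: its best feasible assignment gives total 541.
Every other set of open sites that can feasibly serve all demand totals ≥ 508 even under its best assignment. Minimum: 493.

493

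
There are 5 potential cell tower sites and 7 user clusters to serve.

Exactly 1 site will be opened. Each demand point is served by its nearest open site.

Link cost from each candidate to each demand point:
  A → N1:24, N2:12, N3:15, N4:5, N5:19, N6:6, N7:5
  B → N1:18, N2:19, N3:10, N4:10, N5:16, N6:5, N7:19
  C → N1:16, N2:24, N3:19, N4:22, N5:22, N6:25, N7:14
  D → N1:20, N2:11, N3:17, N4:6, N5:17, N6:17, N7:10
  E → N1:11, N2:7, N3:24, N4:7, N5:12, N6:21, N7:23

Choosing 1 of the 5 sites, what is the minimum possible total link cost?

Open {A}.
  N1→A 24, N2→A 12, N3→A 15, N4→A 5, N5→A 19, N6→A 6, N7→A 5  ⇒ total 86.
Compare {B}: total 97.
Compare {D}: total 98.
No size-1 selection does better; minimum is 86.

86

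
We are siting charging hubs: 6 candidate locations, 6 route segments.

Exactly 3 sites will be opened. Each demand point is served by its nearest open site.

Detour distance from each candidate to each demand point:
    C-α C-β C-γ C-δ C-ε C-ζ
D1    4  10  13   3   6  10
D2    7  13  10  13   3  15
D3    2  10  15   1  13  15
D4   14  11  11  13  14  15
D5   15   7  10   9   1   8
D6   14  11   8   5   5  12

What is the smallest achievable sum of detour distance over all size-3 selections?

Open {D3, D5, D6}.
  C-α→D3 2, C-β→D5 7, C-γ→D6 8, C-δ→D3 1, C-ε→D5 1, C-ζ→D5 8  ⇒ total 27.
Compare {D1, D3, D5}: total 29.
Compare {D2, D3, D5}: total 29.
No size-3 selection does better; minimum is 27.

27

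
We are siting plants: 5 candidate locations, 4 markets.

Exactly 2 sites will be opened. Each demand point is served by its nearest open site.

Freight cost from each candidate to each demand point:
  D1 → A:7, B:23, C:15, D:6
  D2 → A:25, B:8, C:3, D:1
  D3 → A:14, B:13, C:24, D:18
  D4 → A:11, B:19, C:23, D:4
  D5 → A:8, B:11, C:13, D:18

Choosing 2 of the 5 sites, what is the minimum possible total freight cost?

19

Open {D1, D2}.
  A→D1 7, B→D2 8, C→D2 3, D→D2 1  ⇒ total 19.
Compare {D2, D5}: total 20.
Compare {D2, D4}: total 23.
No size-2 selection does better; minimum is 19.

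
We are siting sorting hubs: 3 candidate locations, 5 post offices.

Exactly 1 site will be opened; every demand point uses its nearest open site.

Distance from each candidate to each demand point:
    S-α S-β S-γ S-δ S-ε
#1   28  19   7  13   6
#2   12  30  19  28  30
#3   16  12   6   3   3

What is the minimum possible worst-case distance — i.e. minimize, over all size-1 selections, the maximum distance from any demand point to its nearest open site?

16

Open {#3}.
  Farthest demand point is S-α at distance 16 (to #3); all others are ≤ 16.
With {#1} the worst case is 28.
With {#2} the worst case is 30.
No size-1 selection achieves below 16.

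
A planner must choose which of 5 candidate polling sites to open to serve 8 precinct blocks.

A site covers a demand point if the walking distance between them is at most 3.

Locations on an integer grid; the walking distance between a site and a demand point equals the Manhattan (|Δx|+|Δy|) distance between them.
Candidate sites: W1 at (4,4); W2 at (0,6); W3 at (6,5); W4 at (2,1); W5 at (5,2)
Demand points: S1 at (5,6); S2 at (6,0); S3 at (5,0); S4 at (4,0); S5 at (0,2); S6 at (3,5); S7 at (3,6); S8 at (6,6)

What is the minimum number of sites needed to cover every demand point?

4

Coverage sets (demand points within 3 of each site):
  W1: {S1, S6, S7}
  W2: {S7}
  W3: {S1, S6, S8}
  W4: {S4, S5}
  W5: {S2, S3, S4}
No 3 sites suffice: every size-3 union leaves at least one demand point uncovered.
But {W1, W3, W4, W5} covers everything, so the minimum is 4.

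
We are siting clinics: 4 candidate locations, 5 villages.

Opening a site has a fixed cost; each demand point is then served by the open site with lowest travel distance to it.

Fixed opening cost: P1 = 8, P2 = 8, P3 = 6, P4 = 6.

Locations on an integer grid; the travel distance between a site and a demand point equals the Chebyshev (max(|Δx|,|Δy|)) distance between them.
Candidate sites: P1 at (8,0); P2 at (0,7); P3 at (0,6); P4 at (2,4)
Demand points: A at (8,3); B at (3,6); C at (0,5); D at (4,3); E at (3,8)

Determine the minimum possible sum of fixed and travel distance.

Open {P4}: assign each demand point to its cheapest open site.
  A→P4 6, B→P4 2, C→P4 2, D→P4 2, E→P4 4
  travel distance 16, fixed 6 → total 22.
Compare {P3}: travel distance 19 + fixed 6 = 25.
Compare {P3, P4}: travel distance 14 + fixed 12 = 26.
Compare {P1, P4}: travel distance 13 + fixed 14 = 27.
All other subsets cost ≥ 25. Minimum total cost: 22.

22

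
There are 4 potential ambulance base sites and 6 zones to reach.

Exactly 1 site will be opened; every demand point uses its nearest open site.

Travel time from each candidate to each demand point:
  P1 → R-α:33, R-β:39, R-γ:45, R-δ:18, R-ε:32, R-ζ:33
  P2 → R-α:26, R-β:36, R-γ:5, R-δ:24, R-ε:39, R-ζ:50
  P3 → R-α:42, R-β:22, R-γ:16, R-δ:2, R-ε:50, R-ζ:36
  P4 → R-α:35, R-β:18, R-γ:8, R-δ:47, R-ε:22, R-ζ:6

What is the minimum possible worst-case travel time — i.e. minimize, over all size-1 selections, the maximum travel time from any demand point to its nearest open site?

45

Open {P1}.
  Farthest demand point is R-γ at travel time 45 (to P1); all others are ≤ 45.
With {P4} the worst case is 47.
With {P2} the worst case is 50.
No size-1 selection achieves below 45.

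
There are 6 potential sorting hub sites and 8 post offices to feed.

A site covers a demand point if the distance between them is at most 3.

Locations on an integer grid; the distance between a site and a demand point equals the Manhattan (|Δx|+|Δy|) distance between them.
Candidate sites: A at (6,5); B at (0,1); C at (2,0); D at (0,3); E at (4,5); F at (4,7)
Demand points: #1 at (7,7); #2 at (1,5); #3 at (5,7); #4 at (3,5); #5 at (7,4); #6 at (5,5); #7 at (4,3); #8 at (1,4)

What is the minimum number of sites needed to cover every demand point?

3

Coverage sets (demand points within 3 of each site):
  A: {#1, #3, #4, #5, #6}
  B: {}
  C: {}
  D: {#2, #8}
  E: {#2, #3, #4, #6, #7}
  F: {#1, #3, #4, #6}
No 2 sites suffice: every size-2 union leaves at least one demand point uncovered.
But {A, D, E} covers everything, so the minimum is 3.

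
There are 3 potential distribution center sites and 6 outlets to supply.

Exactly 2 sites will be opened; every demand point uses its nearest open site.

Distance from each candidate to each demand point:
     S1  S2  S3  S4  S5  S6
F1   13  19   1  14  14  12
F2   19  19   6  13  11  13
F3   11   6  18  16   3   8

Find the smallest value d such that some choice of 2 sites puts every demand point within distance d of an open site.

13

Open {F2, F3}.
  Farthest demand point is S4 at distance 13 (to F2); all others are ≤ 13.
With {F1, F3} the worst case is 14.
With {F1, F2} the worst case is 19.
No size-2 selection achieves below 13.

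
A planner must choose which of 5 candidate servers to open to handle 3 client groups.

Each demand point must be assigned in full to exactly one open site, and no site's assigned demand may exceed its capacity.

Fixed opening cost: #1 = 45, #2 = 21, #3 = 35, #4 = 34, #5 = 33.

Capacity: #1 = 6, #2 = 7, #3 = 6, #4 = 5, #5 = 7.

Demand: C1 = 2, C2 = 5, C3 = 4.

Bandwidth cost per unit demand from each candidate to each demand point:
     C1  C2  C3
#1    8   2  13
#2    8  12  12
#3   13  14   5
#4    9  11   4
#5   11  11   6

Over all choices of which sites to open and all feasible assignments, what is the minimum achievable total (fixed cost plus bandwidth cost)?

134

Open {#1, #5}; cheapest assignment that respects the capacities:
  #1 (cap 6, load 5): C2 — cost 5×2 = 10
  #5 (cap 7, load 6): C1, C3 — cost 2×11 + 4×6 = 46
  Shipping 56, fixed 78 → total 134.
  Any other capacity-feasible assignment to {#1, #5} ships for at least 56.
Compare {#1, #3}: its best feasible assignment gives total 136.
Compare {#1, #2}: its best feasible assignment gives total 140.
Every other set of open sites that can feasibly serve all demand totals ≥ 136 even under its best assignment. Minimum: 134.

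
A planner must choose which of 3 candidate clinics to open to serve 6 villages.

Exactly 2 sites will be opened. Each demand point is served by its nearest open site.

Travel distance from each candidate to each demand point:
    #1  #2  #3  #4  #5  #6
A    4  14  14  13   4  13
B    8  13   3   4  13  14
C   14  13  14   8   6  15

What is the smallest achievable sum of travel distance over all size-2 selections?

Open {A, B}.
  #1→A 4, #2→B 13, #3→B 3, #4→B 4, #5→A 4, #6→A 13  ⇒ total 41.
Compare {B, C}: total 48.
Compare {A, C}: total 56.

41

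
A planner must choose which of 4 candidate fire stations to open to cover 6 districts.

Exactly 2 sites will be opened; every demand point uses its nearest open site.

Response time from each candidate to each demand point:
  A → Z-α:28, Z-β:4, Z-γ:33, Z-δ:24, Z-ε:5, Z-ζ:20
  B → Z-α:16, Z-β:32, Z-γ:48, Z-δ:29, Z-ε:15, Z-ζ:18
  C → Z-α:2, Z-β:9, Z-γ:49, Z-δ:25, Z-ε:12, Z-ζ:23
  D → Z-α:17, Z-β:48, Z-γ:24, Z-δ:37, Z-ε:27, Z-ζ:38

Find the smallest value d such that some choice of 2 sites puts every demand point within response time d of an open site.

Open {A, D}.
  Farthest demand point is Z-γ at response time 24 (to D); all others are ≤ 24.
With {C, D} the worst case is 25.
With {B, D} the worst case is 32.
No size-2 selection achieves below 24.

24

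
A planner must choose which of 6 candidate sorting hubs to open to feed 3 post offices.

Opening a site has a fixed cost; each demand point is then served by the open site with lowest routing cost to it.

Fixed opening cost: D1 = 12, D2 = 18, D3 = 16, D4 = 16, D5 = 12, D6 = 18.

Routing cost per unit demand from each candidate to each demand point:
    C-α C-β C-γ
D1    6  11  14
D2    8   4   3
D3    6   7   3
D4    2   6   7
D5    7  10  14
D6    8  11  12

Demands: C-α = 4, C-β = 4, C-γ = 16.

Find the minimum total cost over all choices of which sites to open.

Open {D2, D4}: assign each demand point to its cheapest open site.
  C-α→D4 4×2=8, C-β→D2 4×4=16, C-γ→D2 16×3=48
  routing cost 72, fixed 34 → total 106.
Compare {D3, D4}: routing cost 80 + fixed 32 = 112.
Compare {D2}: routing cost 96 + fixed 18 = 114.
Compare {D3}: routing cost 100 + fixed 16 = 116.
All other subsets cost ≥ 112. Minimum total cost: 106.

106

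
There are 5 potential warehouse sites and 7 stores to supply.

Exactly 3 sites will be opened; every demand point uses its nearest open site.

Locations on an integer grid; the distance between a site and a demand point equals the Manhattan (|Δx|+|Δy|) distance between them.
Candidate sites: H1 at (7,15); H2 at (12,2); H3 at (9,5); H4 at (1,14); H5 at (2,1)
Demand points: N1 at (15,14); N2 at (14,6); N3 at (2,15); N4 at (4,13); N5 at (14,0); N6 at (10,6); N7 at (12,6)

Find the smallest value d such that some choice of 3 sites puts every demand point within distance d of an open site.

9

Open {H1, H2, H3}.
  Farthest demand point is N1 at distance 9 (to H1); all others are ≤ 9.
With {H1, H2, H4} the worst case is 9.
With {H1, H2, H5} the worst case is 9.
No size-3 selection achieves below 9.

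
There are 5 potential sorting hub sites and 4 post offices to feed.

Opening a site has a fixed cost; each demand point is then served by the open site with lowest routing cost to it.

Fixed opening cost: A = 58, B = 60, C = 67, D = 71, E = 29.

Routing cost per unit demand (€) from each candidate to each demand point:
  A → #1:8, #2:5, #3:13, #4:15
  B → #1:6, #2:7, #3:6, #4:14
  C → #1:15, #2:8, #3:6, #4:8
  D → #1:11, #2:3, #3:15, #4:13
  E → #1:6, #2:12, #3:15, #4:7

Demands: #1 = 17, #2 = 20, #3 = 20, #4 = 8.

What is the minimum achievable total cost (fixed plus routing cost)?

498

Open {B, D, E}: assign each demand point to its cheapest open site.
  #1→B 17×6=102, #2→D 20×3=60, #3→B 20×6=120, #4→E 8×7=56
  routing cost 338, fixed 160 → total 498.
Compare {C, D, E}: routing cost 338 + fixed 167 = 505.
Compare {B, E}: routing cost 418 + fixed 89 = 507.
Compare {B, D}: routing cost 386 + fixed 131 = 517.
All other subsets cost ≥ 505. Minimum total cost: 498.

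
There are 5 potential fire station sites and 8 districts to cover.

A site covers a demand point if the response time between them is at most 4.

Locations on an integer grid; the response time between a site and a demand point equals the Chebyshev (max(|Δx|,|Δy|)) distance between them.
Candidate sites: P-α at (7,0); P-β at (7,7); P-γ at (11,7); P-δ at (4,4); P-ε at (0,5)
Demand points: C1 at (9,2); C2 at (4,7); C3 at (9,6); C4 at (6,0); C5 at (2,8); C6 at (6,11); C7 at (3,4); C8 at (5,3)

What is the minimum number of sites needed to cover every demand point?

Coverage sets (demand points within 4 of each site):
  P-α: {C1, C4, C7, C8}
  P-β: {C2, C3, C6, C7, C8}
  P-γ: {C3}
  P-δ: {C2, C4, C5, C7, C8}
  P-ε: {C2, C5, C7}
No 2 sites suffice: every size-2 union leaves at least one demand point uncovered.
But {P-α, P-β, P-δ} covers everything, so the minimum is 3.

3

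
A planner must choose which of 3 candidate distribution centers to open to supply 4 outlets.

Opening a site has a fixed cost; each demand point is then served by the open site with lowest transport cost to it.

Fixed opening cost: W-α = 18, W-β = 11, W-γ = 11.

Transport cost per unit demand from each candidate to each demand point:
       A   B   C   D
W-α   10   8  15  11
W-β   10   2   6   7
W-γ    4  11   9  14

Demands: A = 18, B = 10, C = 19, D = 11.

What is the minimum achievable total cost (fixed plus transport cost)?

Open {W-β, W-γ}: assign each demand point to its cheapest open site.
  A→W-γ 18×4=72, B→W-β 10×2=20, C→W-β 19×6=114, D→W-β 11×7=77
  transport cost 283, fixed 22 → total 305.
Compare {W-α, W-β, W-γ}: transport cost 283 + fixed 40 = 323.
Compare {W-β}: transport cost 391 + fixed 11 = 402.
Compare {W-α, W-β}: transport cost 391 + fixed 29 = 420.
All other subsets cost ≥ 323. Minimum total cost: 305.

305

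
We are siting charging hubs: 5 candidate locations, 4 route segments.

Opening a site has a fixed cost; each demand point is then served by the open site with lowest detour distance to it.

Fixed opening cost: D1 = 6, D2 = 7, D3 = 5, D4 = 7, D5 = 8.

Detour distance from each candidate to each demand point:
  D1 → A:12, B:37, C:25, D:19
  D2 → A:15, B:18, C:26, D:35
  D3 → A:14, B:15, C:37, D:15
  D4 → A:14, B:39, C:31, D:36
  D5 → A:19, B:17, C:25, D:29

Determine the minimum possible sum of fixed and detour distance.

78

Open {D1, D3}: assign each demand point to its cheapest open site.
  A→D1 12, B→D3 15, C→D1 25, D→D3 15
  detour distance 67, fixed 11 → total 78.
Compare {D2, D3}: detour distance 70 + fixed 12 = 82.
Compare {D3, D5}: detour distance 69 + fixed 13 = 82.
Compare {D1, D2, D3}: detour distance 67 + fixed 18 = 85.
All other subsets cost ≥ 82. Minimum total cost: 78.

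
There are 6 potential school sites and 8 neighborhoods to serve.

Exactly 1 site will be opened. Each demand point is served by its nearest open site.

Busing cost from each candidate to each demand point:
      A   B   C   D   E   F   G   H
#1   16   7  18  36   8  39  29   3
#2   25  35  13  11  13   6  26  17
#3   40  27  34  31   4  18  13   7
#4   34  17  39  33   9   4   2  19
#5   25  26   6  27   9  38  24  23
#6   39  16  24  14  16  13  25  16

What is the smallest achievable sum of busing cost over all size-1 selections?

146

Open {#2}.
  A→#2 25, B→#2 35, C→#2 13, D→#2 11, E→#2 13, F→#2 6, G→#2 26, H→#2 17  ⇒ total 146.
Compare {#1}: total 156.
Compare {#4}: total 157.
No size-1 selection does better; minimum is 146.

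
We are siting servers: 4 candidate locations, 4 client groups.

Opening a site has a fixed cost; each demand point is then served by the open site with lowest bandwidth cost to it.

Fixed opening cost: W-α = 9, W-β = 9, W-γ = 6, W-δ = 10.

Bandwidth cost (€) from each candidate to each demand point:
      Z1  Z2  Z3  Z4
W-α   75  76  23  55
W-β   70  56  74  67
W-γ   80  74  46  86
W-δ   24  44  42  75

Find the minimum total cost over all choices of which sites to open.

Open {W-α, W-δ}: assign each demand point to its cheapest open site.
  Z1→W-δ 24, Z2→W-δ 44, Z3→W-α 23, Z4→W-α 55
  bandwidth cost 146, fixed 19 → total 165.
Compare {W-α, W-γ, W-δ}: bandwidth cost 146 + fixed 25 = 171.
Compare {W-α, W-β, W-δ}: bandwidth cost 146 + fixed 28 = 174.
Compare {W-α, W-β, W-γ, W-δ}: bandwidth cost 146 + fixed 34 = 180.
All other subsets cost ≥ 171. Minimum total cost: 165.

165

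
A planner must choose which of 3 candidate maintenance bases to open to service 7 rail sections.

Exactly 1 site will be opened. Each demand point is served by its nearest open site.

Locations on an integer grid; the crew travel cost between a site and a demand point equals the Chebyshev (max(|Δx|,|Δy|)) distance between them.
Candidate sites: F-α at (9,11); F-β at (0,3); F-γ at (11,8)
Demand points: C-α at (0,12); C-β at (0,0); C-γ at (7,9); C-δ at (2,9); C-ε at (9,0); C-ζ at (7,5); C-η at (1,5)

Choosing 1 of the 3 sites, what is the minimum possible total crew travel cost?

Open {F-β}.
  C-α→F-β 9, C-β→F-β 3, C-γ→F-β 7, C-δ→F-β 6, C-ε→F-β 9, C-ζ→F-β 7, C-η→F-β 2  ⇒ total 43.
Compare {F-α}: total 54.
Compare {F-γ}: total 57.

43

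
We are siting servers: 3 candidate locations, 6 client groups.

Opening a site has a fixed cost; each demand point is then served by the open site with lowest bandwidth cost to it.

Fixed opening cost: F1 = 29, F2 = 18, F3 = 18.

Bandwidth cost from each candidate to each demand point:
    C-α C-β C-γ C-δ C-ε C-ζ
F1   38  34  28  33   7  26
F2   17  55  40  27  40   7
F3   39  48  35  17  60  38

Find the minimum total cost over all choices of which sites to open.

Open {F1, F2}: assign each demand point to its cheapest open site.
  C-α→F2 17, C-β→F1 34, C-γ→F1 28, C-δ→F2 27, C-ε→F1 7, C-ζ→F2 7
  bandwidth cost 120, fixed 47 → total 167.
Compare {F1, F2, F3}: bandwidth cost 110 + fixed 65 = 175.
Compare {F1}: bandwidth cost 166 + fixed 29 = 195.
Compare {F1, F3}: bandwidth cost 150 + fixed 47 = 197.
All other subsets cost ≥ 175. Minimum total cost: 167.

167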